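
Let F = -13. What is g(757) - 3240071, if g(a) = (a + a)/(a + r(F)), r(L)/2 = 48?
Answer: -2763779049/853 ≈ -3.2401e+6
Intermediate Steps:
r(L) = 96 (r(L) = 2*48 = 96)
g(a) = 2*a/(96 + a) (g(a) = (a + a)/(a + 96) = (2*a)/(96 + a) = 2*a/(96 + a))
g(757) - 3240071 = 2*757/(96 + 757) - 3240071 = 2*757/853 - 3240071 = 2*757*(1/853) - 3240071 = 1514/853 - 3240071 = -2763779049/853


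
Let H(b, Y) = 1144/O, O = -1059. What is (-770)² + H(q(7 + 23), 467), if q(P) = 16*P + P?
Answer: 627879956/1059 ≈ 5.9290e+5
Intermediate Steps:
q(P) = 17*P
H(b, Y) = -1144/1059 (H(b, Y) = 1144/(-1059) = 1144*(-1/1059) = -1144/1059)
(-770)² + H(q(7 + 23), 467) = (-770)² - 1144/1059 = 592900 - 1144/1059 = 627879956/1059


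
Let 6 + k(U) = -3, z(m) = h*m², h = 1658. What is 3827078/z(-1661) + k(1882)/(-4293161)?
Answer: 8235715316360/9819083900563949 ≈ 0.00083875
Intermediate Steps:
z(m) = 1658*m²
k(U) = -9 (k(U) = -6 - 3 = -9)
3827078/z(-1661) + k(1882)/(-4293161) = 3827078/((1658*(-1661)²)) - 9/(-4293161) = 3827078/((1658*2758921)) - 9*(-1/4293161) = 3827078/4574291018 + 9/4293161 = 3827078*(1/4574291018) + 9/4293161 = 1913539/2287145509 + 9/4293161 = 8235715316360/9819083900563949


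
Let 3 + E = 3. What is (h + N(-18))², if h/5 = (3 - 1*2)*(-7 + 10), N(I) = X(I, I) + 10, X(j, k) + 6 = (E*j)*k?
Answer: 361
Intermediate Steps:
E = 0 (E = -3 + 3 = 0)
X(j, k) = -6 (X(j, k) = -6 + (0*j)*k = -6 + 0*k = -6 + 0 = -6)
N(I) = 4 (N(I) = -6 + 10 = 4)
h = 15 (h = 5*((3 - 1*2)*(-7 + 10)) = 5*((3 - 2)*3) = 5*(1*3) = 5*3 = 15)
(h + N(-18))² = (15 + 4)² = 19² = 361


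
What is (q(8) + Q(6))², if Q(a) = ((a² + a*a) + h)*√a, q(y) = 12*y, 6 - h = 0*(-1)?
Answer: 45720 + 14976*√6 ≈ 82404.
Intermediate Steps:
h = 6 (h = 6 - 0*(-1) = 6 - 1*0 = 6 + 0 = 6)
Q(a) = √a*(6 + 2*a²) (Q(a) = ((a² + a*a) + 6)*√a = ((a² + a²) + 6)*√a = (2*a² + 6)*√a = (6 + 2*a²)*√a = √a*(6 + 2*a²))
(q(8) + Q(6))² = (12*8 + 2*√6*(3 + 6²))² = (96 + 2*√6*(3 + 36))² = (96 + 2*√6*39)² = (96 + 78*√6)²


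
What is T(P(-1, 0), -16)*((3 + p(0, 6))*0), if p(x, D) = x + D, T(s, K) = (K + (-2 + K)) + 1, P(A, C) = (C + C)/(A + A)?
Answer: 0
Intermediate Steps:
P(A, C) = C/A (P(A, C) = (2*C)/((2*A)) = (2*C)*(1/(2*A)) = C/A)
T(s, K) = -1 + 2*K (T(s, K) = (-2 + 2*K) + 1 = -1 + 2*K)
p(x, D) = D + x
T(P(-1, 0), -16)*((3 + p(0, 6))*0) = (-1 + 2*(-16))*((3 + (6 + 0))*0) = (-1 - 32)*((3 + 6)*0) = -297*0 = -33*0 = 0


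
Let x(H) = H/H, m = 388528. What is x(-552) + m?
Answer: 388529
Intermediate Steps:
x(H) = 1
x(-552) + m = 1 + 388528 = 388529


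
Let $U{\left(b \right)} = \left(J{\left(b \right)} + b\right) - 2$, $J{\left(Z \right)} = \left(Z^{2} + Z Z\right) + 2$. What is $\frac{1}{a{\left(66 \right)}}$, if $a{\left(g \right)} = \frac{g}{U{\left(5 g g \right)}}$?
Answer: $14375130$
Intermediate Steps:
$J{\left(Z \right)} = 2 + 2 Z^{2}$ ($J{\left(Z \right)} = \left(Z^{2} + Z^{2}\right) + 2 = 2 Z^{2} + 2 = 2 + 2 Z^{2}$)
$U{\left(b \right)} = b + 2 b^{2}$ ($U{\left(b \right)} = \left(\left(2 + 2 b^{2}\right) + b\right) - 2 = \left(2 + b + 2 b^{2}\right) - 2 = b + 2 b^{2}$)
$a{\left(g \right)} = \frac{1}{5 g \left(1 + 10 g^{2}\right)}$ ($a{\left(g \right)} = \frac{g}{5 g g \left(1 + 2 \cdot 5 g g\right)} = \frac{g}{5 g^{2} \left(1 + 2 \cdot 5 g^{2}\right)} = \frac{g}{5 g^{2} \left(1 + 10 g^{2}\right)} = g \frac{1}{5 g^{2} \left(1 + 10 g^{2}\right)} = \frac{1}{5 g \left(1 + 10 g^{2}\right)}$)
$\frac{1}{a{\left(66 \right)}} = \frac{1}{\frac{1}{5 \cdot 66 + 50 \cdot 66^{3}}} = \frac{1}{\frac{1}{330 + 50 \cdot 287496}} = \frac{1}{\frac{1}{330 + 14374800}} = \frac{1}{\frac{1}{14375130}} = 14375130$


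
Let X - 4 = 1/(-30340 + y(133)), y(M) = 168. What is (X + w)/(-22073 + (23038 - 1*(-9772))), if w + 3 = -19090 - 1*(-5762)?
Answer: -402102245/323956764 ≈ -1.2412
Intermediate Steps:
X = 120687/30172 (X = 4 + 1/(-30340 + 168) = 4 + 1/(-30172) = 4 - 1/30172 = 120687/30172 ≈ 4.0000)
w = -13331 (w = -3 + (-19090 - 1*(-5762)) = -3 + (-19090 + 5762) = -3 - 13328 = -13331)
(X + w)/(-22073 + (23038 - 1*(-9772))) = (120687/30172 - 13331)/(-22073 + (23038 - 1*(-9772))) = -402102245/(30172*(-22073 + (23038 + 9772))) = -402102245/(30172*(-22073 + 32810)) = -402102245/30172/10737 = -402102245/30172*1/10737 = -402102245/323956764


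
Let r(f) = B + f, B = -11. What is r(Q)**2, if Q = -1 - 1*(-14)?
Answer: 4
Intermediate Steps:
Q = 13 (Q = -1 + 14 = 13)
r(f) = -11 + f
r(Q)**2 = (-11 + 13)**2 = 2**2 = 4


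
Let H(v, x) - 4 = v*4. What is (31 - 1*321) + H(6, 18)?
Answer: -262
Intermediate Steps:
H(v, x) = 4 + 4*v (H(v, x) = 4 + v*4 = 4 + 4*v)
(31 - 1*321) + H(6, 18) = (31 - 1*321) + (4 + 4*6) = (31 - 321) + (4 + 24) = -290 + 28 = -262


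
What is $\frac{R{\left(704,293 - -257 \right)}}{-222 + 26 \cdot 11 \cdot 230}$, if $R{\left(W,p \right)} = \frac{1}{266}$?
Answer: $\frac{1}{17438428} \approx 5.7345 \cdot 10^{-8}$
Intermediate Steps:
$R{\left(W,p \right)} = \frac{1}{266}$
$\frac{R{\left(704,293 - -257 \right)}}{-222 + 26 \cdot 11 \cdot 230} = \frac{1}{266 \left(-222 + 26 \cdot 11 \cdot 230\right)} = \frac{1}{266 \left(-222 + 286 \cdot 230\right)} = \frac{1}{266 \left(-222 + 65780\right)} = \frac{1}{266 \cdot 65558} = \frac{1}{266} \cdot \frac{1}{65558} = \frac{1}{17438428}$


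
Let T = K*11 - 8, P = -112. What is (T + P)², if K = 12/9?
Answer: 99856/9 ≈ 11095.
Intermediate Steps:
K = 4/3 (K = 12*(⅑) = 4/3 ≈ 1.3333)
T = 20/3 (T = (4/3)*11 - 8 = 44/3 - 8 = 20/3 ≈ 6.6667)
(T + P)² = (20/3 - 112)² = (-316/3)² = 99856/9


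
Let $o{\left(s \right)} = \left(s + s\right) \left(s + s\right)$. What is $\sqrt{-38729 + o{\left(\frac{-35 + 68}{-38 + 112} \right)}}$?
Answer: $\frac{4 i \sqrt{3313682}}{37} \approx 196.79 i$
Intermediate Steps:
$o{\left(s \right)} = 4 s^{2}$ ($o{\left(s \right)} = 2 s 2 s = 4 s^{2}$)
$\sqrt{-38729 + o{\left(\frac{-35 + 68}{-38 + 112} \right)}} = \sqrt{-38729 + 4 \left(\frac{-35 + 68}{-38 + 112}\right)^{2}} = \sqrt{-38729 + 4 \left(\frac{33}{74}\right)^{2}} = \sqrt{-38729 + 4 \cdot \frac{1089}{5476}} = \sqrt{-38729 + \frac{1089}{1369}} = \sqrt{- \frac{53018912}{1369}} = \frac{4 i \sqrt{3313682}}{37}$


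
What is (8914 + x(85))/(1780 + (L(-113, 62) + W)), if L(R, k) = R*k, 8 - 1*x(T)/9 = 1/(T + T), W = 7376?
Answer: 1527611/365500 ≈ 4.1795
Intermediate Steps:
x(T) = 72 - 9/(2*T) (x(T) = 72 - 9/(T + T) = 72 - 9*1/(2*T) = 72 - 9/(2*T))
(8914 + x(85))/(1780 + (L(-113, 62) + W)) = (8914 + (72 - 9/2/85))/(1780 + (-113*62 + 7376)) = (8914 + (72 - 9/2*1/85))/(1780 + (-7006 + 7376)) = (8914 + (72 - 9/170))/(1780 + 370) = (8914 + 12231/170)/2150 = (1527611/170)*(1/2150) = 1527611/365500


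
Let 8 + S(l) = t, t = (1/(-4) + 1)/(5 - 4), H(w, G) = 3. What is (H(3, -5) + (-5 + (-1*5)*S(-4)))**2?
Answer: 18769/16 ≈ 1173.1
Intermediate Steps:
t = 3/4 (t = (1*(-1/4) + 1)/1 = (-1/4 + 1)*1 = (3/4)*1 = 3/4 ≈ 0.75000)
S(l) = -29/4 (S(l) = -8 + 3/4 = -29/4)
(H(3, -5) + (-5 + (-1*5)*S(-4)))**2 = (3 + (-5 - 1*5*(-29/4)))**2 = (3 + (-5 - 5*(-29/4)))**2 = (3 + (-5 + 145/4))**2 = (3 + 125/4)**2 = (137/4)**2 = 18769/16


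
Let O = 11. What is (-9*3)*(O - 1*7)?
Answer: -108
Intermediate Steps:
(-9*3)*(O - 1*7) = (-9*3)*(11 - 1*7) = -27*(11 - 7) = -27*4 = -108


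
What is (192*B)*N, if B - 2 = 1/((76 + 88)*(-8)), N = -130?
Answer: -2045940/41 ≈ -49901.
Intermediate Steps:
B = 2623/1312 (B = 2 + 1/((76 + 88)*(-8)) = 2 - 1/8/164 = 2 + (1/164)*(-1/8) = 2 - 1/1312 = 2623/1312 ≈ 1.9992)
(192*B)*N = (192*(2623/1312))*(-130) = (15738/41)*(-130) = -2045940/41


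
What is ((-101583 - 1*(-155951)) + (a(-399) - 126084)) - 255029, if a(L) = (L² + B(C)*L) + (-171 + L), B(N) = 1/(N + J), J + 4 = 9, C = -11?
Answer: -336095/2 ≈ -1.6805e+5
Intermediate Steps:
J = 5 (J = -4 + 9 = 5)
B(N) = 1/(5 + N) (B(N) = 1/(N + 5) = 1/(5 + N))
a(L) = -171 + L² + 5*L/6 (a(L) = (L² + L/(5 - 11)) + (-171 + L) = (L² + L/(-6)) + (-171 + L) = (L² - L/6) + (-171 + L) = -171 + L² + 5*L/6)
((-101583 - 1*(-155951)) + (a(-399) - 126084)) - 255029 = ((-101583 - 1*(-155951)) + ((-171 + (-399)² + (⅚)*(-399)) - 126084)) - 255029 = ((-101583 + 155951) + ((-171 + 159201 - 665/2) - 126084)) - 255029 = (54368 + (317395/2 - 126084)) - 255029 = (54368 + 65227/2) - 255029 = 173963/2 - 255029 = -336095/2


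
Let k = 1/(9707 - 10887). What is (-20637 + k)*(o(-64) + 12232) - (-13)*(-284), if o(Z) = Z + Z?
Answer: -73689215326/295 ≈ -2.4979e+8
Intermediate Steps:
o(Z) = 2*Z
k = -1/1180 (k = 1/(-1180) = -1/1180 ≈ -0.00084746)
(-20637 + k)*(o(-64) + 12232) - (-13)*(-284) = (-20637 - 1/1180)*(2*(-64) + 12232) - (-13)*(-284) = -24351661*(-128 + 12232)/1180 - 1*3692 = -24351661/1180*12104 - 3692 = -73688126186/295 - 3692 = -73689215326/295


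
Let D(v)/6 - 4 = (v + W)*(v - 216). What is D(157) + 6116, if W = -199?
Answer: 21008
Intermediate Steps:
D(v) = 24 + 6*(-216 + v)*(-199 + v) (D(v) = 24 + 6*((v - 199)*(v - 216)) = 24 + 6*((-199 + v)*(-216 + v)) = 24 + 6*((-216 + v)*(-199 + v)) = 24 + 6*(-216 + v)*(-199 + v))
D(157) + 6116 = (257928 - 2490*157 + 6*157²) + 6116 = (257928 - 390930 + 6*24649) + 6116 = (257928 - 390930 + 147894) + 6116 = 14892 + 6116 = 21008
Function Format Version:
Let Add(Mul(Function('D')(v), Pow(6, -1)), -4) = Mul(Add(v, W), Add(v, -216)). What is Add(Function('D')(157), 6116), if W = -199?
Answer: 21008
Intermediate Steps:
Function('D')(v) = Add(24, Mul(6, Add(-216, v), Add(-199, v))) (Function('D')(v) = Add(24, Mul(6, Mul(Add(v, -199), Add(v, -216)))) = Add(24, Mul(6, Mul(Add(-199, v), Add(-216, v)))) = Add(24, Mul(6, Mul(Add(-216, v), Add(-199, v)))) = Add(24, Mul(6, Add(-216, v), Add(-199, v))))
Add(Function('D')(157), 6116) = Add(Add(257928, Mul(-2490, 157), Mul(6, Pow(157, 2))), 6116) = Add(Add(257928, -390930, Mul(6, 24649)), 6116) = Add(Add(257928, -390930, 147894), 6116) = Add(14892, 6116) = 21008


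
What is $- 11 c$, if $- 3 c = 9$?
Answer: $33$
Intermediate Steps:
$c = -3$ ($c = \left(- \frac{1}{3}\right) 9 = -3$)
$- 11 c = \left(-11\right) \left(-3\right) = 33$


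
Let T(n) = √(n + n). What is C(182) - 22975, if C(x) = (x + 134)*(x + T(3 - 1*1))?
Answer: 35169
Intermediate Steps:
T(n) = √2*√n (T(n) = √(2*n) = √2*√n)
C(x) = (2 + x)*(134 + x) (C(x) = (x + 134)*(x + √2*√(3 - 1*1)) = (134 + x)*(x + √2*√(3 - 1)) = (134 + x)*(x + √2*√2) = (134 + x)*(x + 2) = (134 + x)*(2 + x) = (2 + x)*(134 + x))
C(182) - 22975 = (268 + 182² + 136*182) - 22975 = (268 + 33124 + 24752) - 22975 = 58144 - 22975 = 35169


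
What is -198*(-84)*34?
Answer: 565488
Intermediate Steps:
-198*(-84)*34 = 16632*34 = 565488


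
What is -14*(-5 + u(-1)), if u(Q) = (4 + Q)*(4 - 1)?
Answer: -56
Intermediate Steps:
u(Q) = 12 + 3*Q (u(Q) = (4 + Q)*3 = 12 + 3*Q)
-14*(-5 + u(-1)) = -14*(-5 + (12 + 3*(-1))) = -14*(-5 + (12 - 3)) = -14*(-5 + 9) = -14*4 = -56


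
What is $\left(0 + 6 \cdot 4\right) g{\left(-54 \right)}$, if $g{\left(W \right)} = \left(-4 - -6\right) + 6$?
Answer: $192$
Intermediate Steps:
$g{\left(W \right)} = 8$ ($g{\left(W \right)} = \left(-4 + 6\right) + 6 = 2 + 6 = 8$)
$\left(0 + 6 \cdot 4\right) g{\left(-54 \right)} = \left(0 + 6 \cdot 4\right) 8 = \left(0 + 24\right) 8 = 24 \cdot 8 = 192$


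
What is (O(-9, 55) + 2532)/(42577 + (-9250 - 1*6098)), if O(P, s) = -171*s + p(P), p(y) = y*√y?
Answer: -6873/27229 - 27*I/27229 ≈ -0.25241 - 0.00099159*I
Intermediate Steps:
p(y) = y^(3/2)
O(P, s) = P^(3/2) - 171*s (O(P, s) = -171*s + P^(3/2) = P^(3/2) - 171*s)
(O(-9, 55) + 2532)/(42577 + (-9250 - 1*6098)) = (((-9)^(3/2) - 171*55) + 2532)/(42577 + (-9250 - 1*6098)) = ((-27*I - 9405) + 2532)/(42577 + (-9250 - 6098)) = ((-9405 - 27*I) + 2532)/(42577 - 15348) = (-6873 - 27*I)/27229 = (-6873 - 27*I)*(1/27229) = -6873/27229 - 27*I/27229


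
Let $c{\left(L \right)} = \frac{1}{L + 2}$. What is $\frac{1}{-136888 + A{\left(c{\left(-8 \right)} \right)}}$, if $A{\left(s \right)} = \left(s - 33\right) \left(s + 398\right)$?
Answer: $- \frac{36}{5402981} \approx -6.663 \cdot 10^{-6}$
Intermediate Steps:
$c{\left(L \right)} = \frac{1}{2 + L}$
$A{\left(s \right)} = \left(-33 + s\right) \left(398 + s\right)$
$\frac{1}{-136888 + A{\left(c{\left(-8 \right)} \right)}} = \frac{1}{-136888 + \left(-13134 + \left(\frac{1}{2 - 8}\right)^{2} + \frac{365}{2 - 8}\right)} = \frac{1}{-136888 + \left(-13134 + \left(\frac{1}{-6}\right)^{2} + \frac{365}{-6}\right)} = \frac{1}{-136888 + \left(-13134 + \left(- \frac{1}{6}\right)^{2} + 365 \left(- \frac{1}{6}\right)\right)} = \frac{1}{-136888 - \frac{475013}{36}} = \frac{1}{- \frac{5402981}{36}} = - \frac{36}{5402981}$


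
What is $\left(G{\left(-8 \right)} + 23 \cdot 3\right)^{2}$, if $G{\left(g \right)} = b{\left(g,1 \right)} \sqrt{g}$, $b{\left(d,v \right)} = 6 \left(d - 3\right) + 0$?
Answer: $-30087 - 18216 i \sqrt{2} \approx -30087.0 - 25761.0 i$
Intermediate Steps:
$b{\left(d,v \right)} = -18 + 6 d$ ($b{\left(d,v \right)} = 6 \left(-3 + d\right) + 0 = \left(-18 + 6 d\right) + 0 = -18 + 6 d$)
$G{\left(g \right)} = \sqrt{g} \left(-18 + 6 g\right)$ ($G{\left(g \right)} = \left(-18 + 6 g\right) \sqrt{g} = \sqrt{g} \left(-18 + 6 g\right)$)
$\left(G{\left(-8 \right)} + 23 \cdot 3\right)^{2} = \left(6 \sqrt{-8} \left(-3 - 8\right) + 23 \cdot 3\right)^{2} = \left(6 \cdot 2 i \sqrt{2} \left(-11\right) + 69\right)^{2} = \left(- 132 i \sqrt{2} + 69\right)^{2} = \left(69 - 132 i \sqrt{2}\right)^{2}$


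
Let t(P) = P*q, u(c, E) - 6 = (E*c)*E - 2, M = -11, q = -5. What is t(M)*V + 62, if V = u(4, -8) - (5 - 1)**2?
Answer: 13482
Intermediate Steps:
u(c, E) = 4 + c*E**2 (u(c, E) = 6 + ((E*c)*E - 2) = 6 + (c*E**2 - 2) = 6 + (-2 + c*E**2) = 4 + c*E**2)
V = 244 (V = (4 + 4*(-8)**2) - (5 - 1)**2 = (4 + 4*64) - 1*4**2 = (4 + 256) - 1*16 = 260 - 16 = 244)
t(P) = -5*P (t(P) = P*(-5) = -5*P)
t(M)*V + 62 = -5*(-11)*244 + 62 = 55*244 + 62 = 13420 + 62 = 13482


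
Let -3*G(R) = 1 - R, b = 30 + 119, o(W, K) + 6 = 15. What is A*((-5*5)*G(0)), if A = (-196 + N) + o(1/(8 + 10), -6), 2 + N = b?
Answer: -1000/3 ≈ -333.33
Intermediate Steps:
o(W, K) = 9 (o(W, K) = -6 + 15 = 9)
b = 149
G(R) = -1/3 + R/3 (G(R) = -(1 - R)/3 = -1/3 + R/3)
N = 147 (N = -2 + 149 = 147)
A = -40 (A = (-196 + 147) + 9 = -49 + 9 = -40)
A*((-5*5)*G(0)) = -40*(-5*5)*(-1/3 + (1/3)*0) = -(-1000)*(-1/3 + 0) = -(-1000)*(-1)/3 = -40*25/3 = -1000/3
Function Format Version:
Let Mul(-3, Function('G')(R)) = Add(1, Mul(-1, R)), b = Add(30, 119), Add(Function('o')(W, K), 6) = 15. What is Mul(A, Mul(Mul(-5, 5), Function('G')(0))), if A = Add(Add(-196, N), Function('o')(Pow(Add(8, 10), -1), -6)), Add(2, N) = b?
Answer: Rational(-1000, 3) ≈ -333.33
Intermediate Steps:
Function('o')(W, K) = 9 (Function('o')(W, K) = Add(-6, 15) = 9)
b = 149
Function('G')(R) = Add(Rational(-1, 3), Mul(Rational(1, 3), R)) (Function('G')(R) = Mul(Rational(-1, 3), Add(1, Mul(-1, R))) = Add(Rational(-1, 3), Mul(Rational(1, 3), R)))
N = 147 (N = Add(-2, 149) = 147)
A = -40 (A = Add(Add(-196, 147), 9) = Add(-49, 9) = -40)
Mul(A, Mul(Mul(-5, 5), Function('G')(0))) = Mul(-40, Mul(Mul(-5, 5), Add(Rational(-1, 3), Mul(Rational(1, 3), 0)))) = Mul(-40, Mul(-25, Add(Rational(-1, 3), 0))) = Mul(-40, Mul(-25, Rational(-1, 3))) = Mul(-40, Rational(25, 3)) = Rational(-1000, 3)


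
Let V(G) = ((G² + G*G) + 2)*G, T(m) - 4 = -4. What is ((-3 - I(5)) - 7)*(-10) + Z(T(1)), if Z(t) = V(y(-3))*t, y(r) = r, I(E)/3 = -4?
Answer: -20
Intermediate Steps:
I(E) = -12 (I(E) = 3*(-4) = -12)
T(m) = 0 (T(m) = 4 - 4 = 0)
V(G) = G*(2 + 2*G²) (V(G) = ((G² + G²) + 2)*G = (2*G² + 2)*G = (2 + 2*G²)*G = G*(2 + 2*G²))
Z(t) = -60*t (Z(t) = (2*(-3)*(1 + (-3)²))*t = (2*(-3)*(1 + 9))*t = (2*(-3)*10)*t = -60*t)
((-3 - I(5)) - 7)*(-10) + Z(T(1)) = ((-3 - 1*(-12)) - 7)*(-10) - 60*0 = ((-3 + 12) - 7)*(-10) + 0 = (9 - 7)*(-10) + 0 = 2*(-10) + 0 = -20 + 0 = -20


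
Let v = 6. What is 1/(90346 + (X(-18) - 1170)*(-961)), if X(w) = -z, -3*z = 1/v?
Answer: 18/21863927 ≈ 8.2327e-7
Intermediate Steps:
z = -1/18 (z = -⅓/6 = -⅓*⅙ = -1/18 ≈ -0.055556)
X(w) = 1/18 (X(w) = -1*(-1/18) = 1/18)
1/(90346 + (X(-18) - 1170)*(-961)) = 1/(90346 + (1/18 - 1170)*(-961)) = 1/(90346 - 21059/18*(-961)) = 1/(90346 + 20237699/18) = 1/(21863927/18) = 18/21863927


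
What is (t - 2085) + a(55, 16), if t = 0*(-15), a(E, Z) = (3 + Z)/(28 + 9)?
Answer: -77126/37 ≈ -2084.5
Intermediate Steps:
a(E, Z) = 3/37 + Z/37 (a(E, Z) = (3 + Z)/37 = (3 + Z)*(1/37) = 3/37 + Z/37)
t = 0
(t - 2085) + a(55, 16) = (0 - 2085) + (3/37 + (1/37)*16) = -2085 + (3/37 + 16/37) = -2085 + 19/37 = -77126/37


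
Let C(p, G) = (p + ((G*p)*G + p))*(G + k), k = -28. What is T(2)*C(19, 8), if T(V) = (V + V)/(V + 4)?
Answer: -16720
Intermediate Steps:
C(p, G) = (-28 + G)*(2*p + p*G²) (C(p, G) = (p + ((G*p)*G + p))*(G - 28) = (p + (p*G² + p))*(-28 + G) = (p + (p + p*G²))*(-28 + G) = (2*p + p*G²)*(-28 + G) = (-28 + G)*(2*p + p*G²))
T(V) = 2*V/(4 + V) (T(V) = (2*V)/(4 + V) = 2*V/(4 + V))
T(2)*C(19, 8) = (2*2/(4 + 2))*(19*(-56 + 8³ - 28*8² + 2*8)) = (2*2/6)*(19*(-56 + 512 - 28*64 + 16)) = (2*2*(⅙))*(19*(-56 + 512 - 1792 + 16)) = 2*(19*(-1320))/3 = (⅔)*(-25080) = -16720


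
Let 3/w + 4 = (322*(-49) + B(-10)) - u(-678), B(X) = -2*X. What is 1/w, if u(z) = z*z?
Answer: -158482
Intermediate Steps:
u(z) = z²
w = -1/158482 (w = 3/(-4 + ((322*(-49) - 2*(-10)) - 1*(-678)²)) = 3/(-4 + ((-15778 + 20) - 1*459684)) = 3/(-4 + (-15758 - 459684)) = 3/(-4 - 475442) = 3/(-475446) = 3*(-1/475446) = -1/158482 ≈ -6.3099e-6)
1/w = 1/(-1/158482) = -158482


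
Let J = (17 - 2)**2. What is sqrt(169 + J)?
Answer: sqrt(394) ≈ 19.849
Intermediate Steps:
J = 225 (J = 15**2 = 225)
sqrt(169 + J) = sqrt(169 + 225) = sqrt(394)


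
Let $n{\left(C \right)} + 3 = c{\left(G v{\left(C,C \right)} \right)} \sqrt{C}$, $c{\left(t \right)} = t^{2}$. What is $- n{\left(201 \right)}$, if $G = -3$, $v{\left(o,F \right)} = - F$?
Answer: $3 - 363609 \sqrt{201} \approx -5.155 \cdot 10^{6}$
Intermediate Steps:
$n{\left(C \right)} = -3 + 9 C^{\frac{5}{2}}$ ($n{\left(C \right)} = -3 + \left(- 3 \left(- C\right)\right)^{2} \sqrt{C} = -3 + \left(3 C\right)^{2} \sqrt{C} = -3 + 9 C^{2} \sqrt{C} = -3 + 9 C^{\frac{5}{2}}$)
$- n{\left(201 \right)} = - (-3 + 9 \cdot 201^{\frac{5}{2}}) = - (-3 + 9 \cdot 40401 \sqrt{201}) = - (-3 + 363609 \sqrt{201}) = 3 - 363609 \sqrt{201}$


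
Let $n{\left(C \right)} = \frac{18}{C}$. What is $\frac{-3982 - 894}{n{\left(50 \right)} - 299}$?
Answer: $\frac{60950}{3733} \approx 16.327$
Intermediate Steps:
$\frac{-3982 - 894}{n{\left(50 \right)} - 299} = \frac{-3982 - 894}{\frac{18}{50} - 299} = - \frac{4876}{18 \cdot \frac{1}{50} - 299} = - \frac{4876}{\frac{9}{25} - 299} = - \frac{4876}{- \frac{7466}{25}} = \left(-4876\right) \left(- \frac{25}{7466}\right) = \frac{60950}{3733}$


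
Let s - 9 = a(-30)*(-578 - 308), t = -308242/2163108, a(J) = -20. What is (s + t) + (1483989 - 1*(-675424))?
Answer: 2354696484547/1081554 ≈ 2.1771e+6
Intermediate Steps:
t = -154121/1081554 (t = -308242*1/2163108 = -154121/1081554 ≈ -0.14250)
s = 17729 (s = 9 - 20*(-578 - 308) = 9 - 20*(-886) = 9 + 17720 = 17729)
(s + t) + (1483989 - 1*(-675424)) = (17729 - 154121/1081554) + (1483989 - 1*(-675424)) = 19174716745/1081554 + (1483989 + 675424) = 19174716745/1081554 + 2159413 = 2354696484547/1081554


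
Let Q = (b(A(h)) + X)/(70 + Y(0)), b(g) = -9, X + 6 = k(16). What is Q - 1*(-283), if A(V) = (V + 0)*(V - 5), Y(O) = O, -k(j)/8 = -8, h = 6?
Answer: 2837/10 ≈ 283.70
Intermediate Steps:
k(j) = 64 (k(j) = -8*(-8) = 64)
X = 58 (X = -6 + 64 = 58)
A(V) = V*(-5 + V)
Q = 7/10 (Q = (-9 + 58)/(70 + 0) = 49/70 = 49*(1/70) = 7/10 ≈ 0.70000)
Q - 1*(-283) = 7/10 - 1*(-283) = 7/10 + 283 = 2837/10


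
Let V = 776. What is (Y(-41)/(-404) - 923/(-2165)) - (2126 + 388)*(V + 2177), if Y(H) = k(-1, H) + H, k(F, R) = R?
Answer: -3246668546649/437330 ≈ -7.4238e+6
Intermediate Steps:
Y(H) = 2*H (Y(H) = H + H = 2*H)
(Y(-41)/(-404) - 923/(-2165)) - (2126 + 388)*(V + 2177) = ((2*(-41))/(-404) - 923/(-2165)) - (2126 + 388)*(776 + 2177) = (-82*(-1/404) - 923*(-1/2165)) - 2514*2953 = (41/202 + 923/2165) - 1*7423842 = 275211/437330 - 7423842 = -3246668546649/437330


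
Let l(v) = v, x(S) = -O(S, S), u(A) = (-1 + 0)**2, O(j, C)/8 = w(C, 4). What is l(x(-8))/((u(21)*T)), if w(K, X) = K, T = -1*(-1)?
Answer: 64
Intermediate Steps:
T = 1
O(j, C) = 8*C
u(A) = 1 (u(A) = (-1)**2 = 1)
x(S) = -8*S
l(x(-8))/((u(21)*T)) = (-8*(-8))/((1*1)) = 64/1 = 64*1 = 64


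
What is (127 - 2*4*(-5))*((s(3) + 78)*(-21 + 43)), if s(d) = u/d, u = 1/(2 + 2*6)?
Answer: 6019849/21 ≈ 2.8666e+5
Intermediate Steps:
u = 1/14 (u = 1/(2 + 12) = 1/14 ≈ 0.071429)
s(d) = 1/(14*d)
(127 - 2*4*(-5))*((s(3) + 78)*(-21 + 43)) = (127 - 2*4*(-5))*(((1/14)/3 + 78)*(-21 + 43)) = (127 - 8*(-5))*(((1/14)*(⅓) + 78)*22) = (127 + 40)*((1/42 + 78)*22) = 167*((3277/42)*22) = 167*(36047/21) = 6019849/21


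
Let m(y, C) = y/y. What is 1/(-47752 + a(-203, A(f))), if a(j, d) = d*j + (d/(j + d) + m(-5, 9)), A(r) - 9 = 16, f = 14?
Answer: -178/9403053 ≈ -1.8930e-5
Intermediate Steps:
m(y, C) = 1
A(r) = 25 (A(r) = 9 + 16 = 25)
a(j, d) = 1 + d*j + d/(d + j) (a(j, d) = d*j + (d/(j + d) + 1) = d*j + (d/(d + j) + 1) = d*j + (1 + d/(d + j)) = 1 + d*j + d/(d + j))
1/(-47752 + a(-203, A(f))) = 1/(-47752 + (-203 + 2*25 + 25*(-203)**2 - 203*25**2)/(25 - 203)) = 1/(-47752 + (-203 + 50 + 25*41209 - 203*625)/(-178)) = 1/(-47752 - (-203 + 50 + 1030225 - 126875)/178) = 1/(-47752 - 1/178*903197) = 1/(-47752 - 903197/178) = 1/(-9403053/178) = -178/9403053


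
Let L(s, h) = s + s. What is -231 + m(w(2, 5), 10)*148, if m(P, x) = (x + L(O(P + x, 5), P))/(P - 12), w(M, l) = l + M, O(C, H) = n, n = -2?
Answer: -2043/5 ≈ -408.60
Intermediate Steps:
O(C, H) = -2
L(s, h) = 2*s
w(M, l) = M + l
m(P, x) = (-4 + x)/(-12 + P) (m(P, x) = (x + 2*(-2))/(P - 12) = (x - 4)/(-12 + P) = (-4 + x)/(-12 + P))
-231 + m(w(2, 5), 10)*148 = -231 + ((-4 + 10)/(-12 + (2 + 5)))*148 = -231 + (6/(-12 + 7))*148 = -231 + (6/(-5))*148 = -231 - ⅕*6*148 = -231 - 6/5*148 = -231 - 888/5 = -2043/5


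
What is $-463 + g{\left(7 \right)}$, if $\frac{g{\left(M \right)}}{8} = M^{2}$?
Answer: $-71$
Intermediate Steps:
$g{\left(M \right)} = 8 M^{2}$
$-463 + g{\left(7 \right)} = -463 + 8 \cdot 7^{2} = -463 + 8 \cdot 49 = -463 + 392 = -71$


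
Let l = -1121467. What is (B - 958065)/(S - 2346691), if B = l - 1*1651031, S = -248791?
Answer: 3730563/2595482 ≈ 1.4373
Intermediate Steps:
B = -2772498 (B = -1121467 - 1*1651031 = -1121467 - 1651031 = -2772498)
(B - 958065)/(S - 2346691) = (-2772498 - 958065)/(-248791 - 2346691) = -3730563/(-2595482) = -3730563*(-1/2595482) = 3730563/2595482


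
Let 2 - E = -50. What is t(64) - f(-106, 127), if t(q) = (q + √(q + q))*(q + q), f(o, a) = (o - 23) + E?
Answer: 8269 + 1024*√2 ≈ 9717.2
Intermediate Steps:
E = 52 (E = 2 - 1*(-50) = 2 + 50 = 52)
f(o, a) = 29 + o (f(o, a) = (o - 23) + 52 = (-23 + o) + 52 = 29 + o)
t(q) = 2*q*(q + √2*√q) (t(q) = (q + √(2*q))*(2*q) = (q + √2*√q)*(2*q) = 2*q*(q + √2*√q))
t(64) - f(-106, 127) = (2*64² + 2*√2*64^(3/2)) - (29 - 106) = (2*4096 + 2*√2*512) - 1*(-77) = (8192 + 1024*√2) + 77 = 8269 + 1024*√2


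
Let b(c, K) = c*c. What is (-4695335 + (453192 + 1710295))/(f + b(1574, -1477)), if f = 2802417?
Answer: -2531848/5279893 ≈ -0.47953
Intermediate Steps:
b(c, K) = c**2
(-4695335 + (453192 + 1710295))/(f + b(1574, -1477)) = (-4695335 + (453192 + 1710295))/(2802417 + 1574**2) = (-4695335 + 2163487)/(2802417 + 2477476) = -2531848/5279893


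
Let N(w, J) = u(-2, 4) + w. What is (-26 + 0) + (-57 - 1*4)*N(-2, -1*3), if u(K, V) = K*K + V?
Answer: -392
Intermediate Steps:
u(K, V) = V + K² (u(K, V) = K² + V = V + K²)
N(w, J) = 8 + w (N(w, J) = (4 + (-2)²) + w = (4 + 4) + w = 8 + w)
(-26 + 0) + (-57 - 1*4)*N(-2, -1*3) = (-26 + 0) + (-57 - 1*4)*(8 - 2) = -26 + (-57 - 4)*6 = -26 - 61*6 = -26 - 366 = -392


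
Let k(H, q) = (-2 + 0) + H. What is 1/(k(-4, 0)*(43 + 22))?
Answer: -1/390 ≈ -0.0025641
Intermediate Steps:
k(H, q) = -2 + H
1/(k(-4, 0)*(43 + 22)) = 1/((-2 - 4)*(43 + 22)) = 1/(-6*65) = 1/(-390) = -1/390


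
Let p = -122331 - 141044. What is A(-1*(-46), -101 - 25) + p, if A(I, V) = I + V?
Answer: -263455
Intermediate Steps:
p = -263375
A(-1*(-46), -101 - 25) + p = (-1*(-46) + (-101 - 25)) - 263375 = (46 - 126) - 263375 = -80 - 263375 = -263455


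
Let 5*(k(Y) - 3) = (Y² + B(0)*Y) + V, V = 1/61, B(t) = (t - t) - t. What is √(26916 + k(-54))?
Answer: 2*√639598115/305 ≈ 165.84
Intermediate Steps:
B(t) = -t (B(t) = 0 - t = -t)
V = 1/61 ≈ 0.016393
k(Y) = 916/305 + Y²/5 (k(Y) = 3 + ((Y² + (-1*0)*Y) + 1/61)/5 = 3 + ((Y² + 0*Y) + 1/61)/5 = 3 + ((Y² + 0) + 1/61)/5 = 3 + (Y² + 1/61)/5 = 3 + (1/61 + Y²)/5 = 3 + (1/305 + Y²/5) = 916/305 + Y²/5)
√(26916 + k(-54)) = √(26916 + (916/305 + (⅕)*(-54)²)) = √(26916 + (916/305 + (⅕)*2916)) = √(26916 + (916/305 + 2916/5)) = √(26916 + 178792/305) = √(8388172/305) = 2*√639598115/305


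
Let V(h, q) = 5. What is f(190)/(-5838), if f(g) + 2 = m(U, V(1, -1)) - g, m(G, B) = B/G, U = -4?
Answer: 773/23352 ≈ 0.033102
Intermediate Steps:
f(g) = -13/4 - g (f(g) = -2 + (5/(-4) - g) = -2 + (5*(-¼) - g) = -2 + (-5/4 - g) = -13/4 - g)
f(190)/(-5838) = (-13/4 - 1*190)/(-5838) = (-13/4 - 190)*(-1/5838) = -773/4*(-1/5838) = 773/23352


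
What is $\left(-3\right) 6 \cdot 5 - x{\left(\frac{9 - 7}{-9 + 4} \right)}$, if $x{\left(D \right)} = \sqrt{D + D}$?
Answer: $-90 - \frac{2 i \sqrt{5}}{5} \approx -90.0 - 0.89443 i$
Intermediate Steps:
$x{\left(D \right)} = \sqrt{2} \sqrt{D}$ ($x{\left(D \right)} = \sqrt{2 D} = \sqrt{2} \sqrt{D}$)
$\left(-3\right) 6 \cdot 5 - x{\left(\frac{9 - 7}{-9 + 4} \right)} = \left(-3\right) 6 \cdot 5 - \sqrt{2} \sqrt{\frac{9 - 7}{-9 + 4}} = \left(-18\right) 5 - \sqrt{2} \sqrt{\frac{2}{-5}} = -90 - \sqrt{2} \sqrt{2 \left(- \frac{1}{5}\right)} = -90 - \sqrt{2} \sqrt{- \frac{2}{5}} = -90 - \sqrt{2} \frac{i \sqrt{10}}{5} = -90 - \frac{2 i \sqrt{5}}{5}$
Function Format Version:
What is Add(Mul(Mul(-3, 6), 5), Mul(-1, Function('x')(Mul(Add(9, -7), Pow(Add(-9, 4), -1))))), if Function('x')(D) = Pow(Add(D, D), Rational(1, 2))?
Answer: Add(-90, Mul(Rational(-2, 5), I, Pow(5, Rational(1, 2)))) ≈ Add(-90.000, Mul(-0.89443, I))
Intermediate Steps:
Function('x')(D) = Mul(Pow(2, Rational(1, 2)), Pow(D, Rational(1, 2))) (Function('x')(D) = Pow(Mul(2, D), Rational(1, 2)) = Mul(Pow(2, Rational(1, 2)), Pow(D, Rational(1, 2))))
Add(Mul(Mul(-3, 6), 5), Mul(-1, Function('x')(Mul(Add(9, -7), Pow(Add(-9, 4), -1))))) = Add(Mul(Mul(-3, 6), 5), Mul(-1, Mul(Pow(2, Rational(1, 2)), Pow(Mul(Add(9, -7), Pow(Add(-9, 4), -1)), Rational(1, 2))))) = Add(Mul(-18, 5), Mul(-1, Mul(Pow(2, Rational(1, 2)), Pow(Mul(2, Pow(-5, -1)), Rational(1, 2))))) = Add(-90, Mul(-1, Mul(Pow(2, Rational(1, 2)), Pow(Mul(2, Rational(-1, 5)), Rational(1, 2))))) = Add(-90, Mul(-1, Mul(Pow(2, Rational(1, 2)), Pow(Rational(-2, 5), Rational(1, 2))))) = Add(-90, Mul(-1, Mul(Pow(2, Rational(1, 2)), Mul(Rational(1, 5), I, Pow(10, Rational(1, 2)))))) = Add(-90, Mul(-1, Mul(Rational(2, 5), I, Pow(5, Rational(1, 2))))) = Add(-90, Mul(Rational(-2, 5), I, Pow(5, Rational(1, 2))))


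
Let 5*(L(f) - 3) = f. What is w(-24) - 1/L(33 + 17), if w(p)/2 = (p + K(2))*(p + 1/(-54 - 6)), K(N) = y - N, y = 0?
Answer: 243514/195 ≈ 1248.8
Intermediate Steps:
L(f) = 3 + f/5
K(N) = -N (K(N) = 0 - N = -N)
w(p) = 2*(-2 + p)*(-1/60 + p) (w(p) = 2*((p - 1*2)*(p + 1/(-54 - 6))) = 2*((p - 2)*(p + 1/(-60))) = 2*((-2 + p)*(p - 1/60)) = 2*((-2 + p)*(-1/60 + p)) = 2*(-2 + p)*(-1/60 + p))
w(-24) - 1/L(33 + 17) = (1/15 + 2*(-24)² - 121/30*(-24)) - 1/(3 + (33 + 17)/5) = (1/15 + 2*576 + 484/5) - 1/(3 + (⅕)*50) = (1/15 + 1152 + 484/5) - 1/(3 + 10) = 18733/15 - 1/13 = 243514/195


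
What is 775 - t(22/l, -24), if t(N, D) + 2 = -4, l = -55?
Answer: 781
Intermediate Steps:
t(N, D) = -6 (t(N, D) = -2 - 4 = -6)
775 - t(22/l, -24) = 775 - 1*(-6) = 775 + 6 = 781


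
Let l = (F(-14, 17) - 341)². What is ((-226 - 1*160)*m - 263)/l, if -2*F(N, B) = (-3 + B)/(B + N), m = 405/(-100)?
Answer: 117027/10609000 ≈ 0.011031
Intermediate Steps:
m = -81/20 (m = 405*(-1/100) = -81/20 ≈ -4.0500)
F(N, B) = -(-3 + B)/(2*(B + N))
l = 1060900/9 (l = ((3 - 1*17)/(2*(17 - 14)) - 341)² = ((½)*(3 - 17)/3 - 341)² = ((½)*(⅓)*(-14) - 341)² = (-7/3 - 341)² = (-1030/3)² = 1060900/9 ≈ 1.1788e+5)
((-226 - 1*160)*m - 263)/l = ((-226 - 1*160)*(-81/20) - 263)/(1060900/9) = ((-226 - 160)*(-81/20) - 263)*(9/1060900) = (-386*(-81/20) - 263)*(9/1060900) = (15633/10 - 263)*(9/1060900) = (13003/10)*(9/1060900) = 117027/10609000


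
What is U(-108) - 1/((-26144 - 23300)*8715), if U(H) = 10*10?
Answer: 43090446001/430904460 ≈ 100.00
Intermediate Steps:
U(H) = 100
U(-108) - 1/((-26144 - 23300)*8715) = 100 - 1/((-26144 - 23300)*8715) = 100 - 1/((-49444)*8715) = 100 - (-1)/(49444*8715) = 100 - 1*(-1/430904460) = 100 + 1/430904460 = 43090446001/430904460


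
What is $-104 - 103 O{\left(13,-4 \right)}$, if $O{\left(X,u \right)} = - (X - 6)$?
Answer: $617$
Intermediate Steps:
$O{\left(X,u \right)} = 6 - X$ ($O{\left(X,u \right)} = - (X - 6) = - (-6 + X) = 6 - X$)
$-104 - 103 O{\left(13,-4 \right)} = -104 - 103 \left(6 - 13\right) = -104 - -721 = -104 + 721 = 617$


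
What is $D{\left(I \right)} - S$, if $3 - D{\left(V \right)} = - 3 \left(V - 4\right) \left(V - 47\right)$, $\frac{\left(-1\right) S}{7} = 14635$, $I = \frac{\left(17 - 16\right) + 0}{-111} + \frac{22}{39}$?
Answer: $\frac{23813523868}{231361} \approx 1.0293 \cdot 10^{5}$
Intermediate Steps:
$I = \frac{267}{481}$ ($I = \left(1 + 0\right) \left(- \frac{1}{111}\right) + 22 \cdot \frac{1}{39} = 1 \left(- \frac{1}{111}\right) + \frac{22}{39} = - \frac{1}{111} + \frac{22}{39} = \frac{267}{481} \approx 0.55509$)
$S = -102445$ ($S = \left(-7\right) 14635 = -102445$)
$D{\left(V \right)} = 3 - \left(-47 + V\right) \left(12 - 3 V\right)$ ($D{\left(V \right)} = 3 - - 3 \left(V - 4\right) \left(V - 47\right) = 3 - - 3 \left(-4 + V\right) \left(-47 + V\right) = 3 - \left(12 - 3 V\right) \left(-47 + V\right) = 3 - \left(-47 + V\right) \left(12 - 3 V\right)$)
$D{\left(I \right)} - S = \left(567 - \frac{40851}{481} + 3 \left(\frac{267}{481}\right)^{2}\right) - -102445 = \left(567 - \frac{40851}{481} + 3 \cdot \frac{71289}{231361}\right) + 102445 = \left(567 - \frac{40851}{481} + \frac{213867}{231361}\right) + 102445 = \frac{111746223}{231361} + 102445 = \frac{23813523868}{231361}$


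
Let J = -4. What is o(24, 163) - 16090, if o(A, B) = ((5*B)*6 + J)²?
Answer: 23856906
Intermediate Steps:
o(A, B) = (-4 + 30*B)² (o(A, B) = ((5*B)*6 - 4)² = (30*B - 4)² = (-4 + 30*B)²)
o(24, 163) - 16090 = 4*(-2 + 15*163)² - 16090 = 4*(-2 + 2445)² - 16090 = 4*2443² - 16090 = 4*5968249 - 16090 = 23872996 - 16090 = 23856906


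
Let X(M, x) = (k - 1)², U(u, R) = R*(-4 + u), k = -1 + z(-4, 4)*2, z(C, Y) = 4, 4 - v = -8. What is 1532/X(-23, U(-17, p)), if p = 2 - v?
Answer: 383/9 ≈ 42.556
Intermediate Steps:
v = 12 (v = 4 - 1*(-8) = 4 + 8 = 12)
k = 7 (k = -1 + 4*2 = -1 + 8 = 7)
p = -10 (p = 2 - 1*12 = 2 - 12 = -10)
X(M, x) = 36 (X(M, x) = (7 - 1)² = 6² = 36)
1532/X(-23, U(-17, p)) = 1532/36 = 1532*(1/36) = 383/9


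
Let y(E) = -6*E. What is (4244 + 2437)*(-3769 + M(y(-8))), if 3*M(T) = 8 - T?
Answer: -25269769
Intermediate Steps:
M(T) = 8/3 - T/3 (M(T) = (8 - T)/3 = 8/3 - T/3)
(4244 + 2437)*(-3769 + M(y(-8))) = (4244 + 2437)*(-3769 + (8/3 - (-2)*(-8))) = 6681*(-3769 + (8/3 - ⅓*48)) = 6681*(-3769 + (8/3 - 16)) = 6681*(-3769 - 40/3) = 6681*(-11347/3) = -25269769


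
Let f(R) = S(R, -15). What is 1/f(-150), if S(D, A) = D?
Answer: -1/150 ≈ -0.0066667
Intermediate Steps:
f(R) = R
1/f(-150) = 1/(-150) = -1/150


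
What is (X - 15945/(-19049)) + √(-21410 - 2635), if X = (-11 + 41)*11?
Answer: 6302115/19049 + I*√24045 ≈ 330.84 + 155.06*I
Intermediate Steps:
X = 330 (X = 30*11 = 330)
(X - 15945/(-19049)) + √(-21410 - 2635) = (330 - 15945/(-19049)) + √(-21410 - 2635) = (330 - 15945*(-1/19049)) + √(-24045) = (330 + 15945/19049) + I*√24045 = 6302115/19049 + I*√24045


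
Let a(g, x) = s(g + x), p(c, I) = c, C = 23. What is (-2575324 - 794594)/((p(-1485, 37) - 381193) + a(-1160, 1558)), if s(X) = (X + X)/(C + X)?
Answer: 236455913/26851107 ≈ 8.8062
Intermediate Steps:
s(X) = 2*X/(23 + X) (s(X) = (X + X)/(23 + X) = (2*X)/(23 + X) = 2*X/(23 + X))
a(g, x) = 2*(g + x)/(23 + g + x) (a(g, x) = 2*(g + x)/(23 + (g + x)) = 2*(g + x)/(23 + g + x))
(-2575324 - 794594)/((p(-1485, 37) - 381193) + a(-1160, 1558)) = (-2575324 - 794594)/((-1485 - 381193) + 2*(-1160 + 1558)/(23 - 1160 + 1558)) = -3369918/(-382678 + 2*398/421) = -3369918/(-382678 + 2*(1/421)*398) = -3369918/(-382678 + 796/421) = -3369918/(-161106642/421) = -3369918*(-421/161106642) = 236455913/26851107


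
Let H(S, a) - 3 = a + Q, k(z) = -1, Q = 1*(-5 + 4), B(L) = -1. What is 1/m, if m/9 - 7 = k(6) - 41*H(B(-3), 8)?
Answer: -1/3636 ≈ -0.00027503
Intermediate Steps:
Q = -1 (Q = 1*(-1) = -1)
H(S, a) = 2 + a (H(S, a) = 3 + (a - 1) = 3 + (-1 + a) = 2 + a)
m = -3636 (m = 63 + 9*(-1 - 41*(2 + 8)) = 63 + 9*(-1 - 41*10) = 63 + 9*(-1 - 410) = 63 + 9*(-411) = 63 - 3699 = -3636)
1/m = 1/(-3636) = -1/3636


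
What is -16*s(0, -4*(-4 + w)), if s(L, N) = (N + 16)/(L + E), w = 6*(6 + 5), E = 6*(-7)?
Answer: -1856/21 ≈ -88.381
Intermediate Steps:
E = -42
w = 66 (w = 6*11 = 66)
s(L, N) = (16 + N)/(-42 + L) (s(L, N) = (N + 16)/(L - 42) = (16 + N)/(-42 + L))
-16*s(0, -4*(-4 + w)) = -16*(16 - 4*(-4 + 66))/(-42 + 0) = -16*(16 - 4*62)/(-42) = -(-8)*(16 - 248)/21 = -(-8)*(-232)/21 = -16*116/21 = -1856/21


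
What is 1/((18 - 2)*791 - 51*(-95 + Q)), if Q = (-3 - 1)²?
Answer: 1/16685 ≈ 5.9934e-5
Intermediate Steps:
Q = 16 (Q = (-4)² = 16)
1/((18 - 2)*791 - 51*(-95 + Q)) = 1/((18 - 2)*791 - 51*(-95 + 16)) = 1/(16*791 - 51*(-79)) = 1/(12656 + 4029) = 1/16685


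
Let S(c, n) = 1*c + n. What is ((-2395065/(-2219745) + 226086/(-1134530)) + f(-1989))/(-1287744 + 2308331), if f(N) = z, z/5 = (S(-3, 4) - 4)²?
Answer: 3851398269821/85673764078302565 ≈ 4.4954e-5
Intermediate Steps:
S(c, n) = c + n
z = 45 (z = 5*((-3 + 4) - 4)² = 5*(1 - 4)² = 5*(-3)² = 5*9 = 45)
f(N) = 45
((-2395065/(-2219745) + 226086/(-1134530)) + f(-1989))/(-1287744 + 2308331) = ((-2395065/(-2219745) + 226086/(-1134530)) + 45)/(-1287744 + 2308331) = ((-2395065*(-1/2219745) + 226086*(-1/1134530)) + 45)/1020587 = ((159671/147983 - 113043/567265) + 45)*(1/1020587) = (73847327546/83945576495 + 45)*(1/1020587) = (3851398269821/83945576495)*(1/1020587) = 3851398269821/85673764078302565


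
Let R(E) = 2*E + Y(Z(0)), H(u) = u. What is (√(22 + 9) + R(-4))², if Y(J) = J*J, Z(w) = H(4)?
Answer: (8 + √31)² ≈ 184.08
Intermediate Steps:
Z(w) = 4
Y(J) = J²
R(E) = 16 + 2*E (R(E) = 2*E + 4² = 2*E + 16 = 16 + 2*E)
(√(22 + 9) + R(-4))² = (√(22 + 9) + (16 + 2*(-4)))² = (√31 + (16 - 8))² = (√31 + 8)² = (8 + √31)²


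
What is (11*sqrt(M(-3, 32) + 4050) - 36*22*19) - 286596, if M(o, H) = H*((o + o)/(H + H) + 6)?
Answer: -301644 + 33*sqrt(471) ≈ -3.0093e+5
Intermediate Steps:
M(o, H) = H*(6 + o/H) (M(o, H) = H*((2*o)/((2*H)) + 6) = H*((2*o)*(1/(2*H)) + 6) = H*(o/H + 6) = H*(6 + o/H))
(11*sqrt(M(-3, 32) + 4050) - 36*22*19) - 286596 = (11*sqrt((-3 + 6*32) + 4050) - 36*22*19) - 286596 = (11*sqrt((-3 + 192) + 4050) - 792*19) - 286596 = (11*sqrt(189 + 4050) - 15048) - 286596 = (11*sqrt(4239) - 15048) - 286596 = (11*(3*sqrt(471)) - 15048) - 286596 = (33*sqrt(471) - 15048) - 286596 = (-15048 + 33*sqrt(471)) - 286596 = -301644 + 33*sqrt(471)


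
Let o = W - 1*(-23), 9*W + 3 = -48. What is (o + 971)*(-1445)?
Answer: -4284425/3 ≈ -1.4281e+6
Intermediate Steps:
W = -17/3 (W = -⅓ + (⅑)*(-48) = -⅓ - 16/3 = -17/3 ≈ -5.6667)
o = 52/3 (o = -17/3 - 1*(-23) = -17/3 + 23 = 52/3 ≈ 17.333)
(o + 971)*(-1445) = (52/3 + 971)*(-1445) = (2965/3)*(-1445) = -4284425/3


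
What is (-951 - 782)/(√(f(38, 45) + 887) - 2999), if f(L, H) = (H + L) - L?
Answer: 5197267/8993069 + 3466*√233/8993069 ≈ 0.58380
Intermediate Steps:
f(L, H) = H
(-951 - 782)/(√(f(38, 45) + 887) - 2999) = (-951 - 782)/(√(45 + 887) - 2999) = -1733/(√932 - 2999) = -1733/(2*√233 - 2999) = -1733/(-2999 + 2*√233)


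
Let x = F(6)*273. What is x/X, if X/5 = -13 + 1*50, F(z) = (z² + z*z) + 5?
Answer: 21021/185 ≈ 113.63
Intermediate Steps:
F(z) = 5 + 2*z² (F(z) = (z² + z²) + 5 = 2*z² + 5 = 5 + 2*z²)
x = 21021 (x = (5 + 2*6²)*273 = (5 + 2*36)*273 = (5 + 72)*273 = 77*273 = 21021)
X = 185 (X = 5*(-13 + 1*50) = 5*(-13 + 50) = 5*37 = 185)
x/X = 21021/185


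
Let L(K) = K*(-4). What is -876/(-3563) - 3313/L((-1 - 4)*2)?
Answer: -11769179/142520 ≈ -82.579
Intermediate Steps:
L(K) = -4*K
-876/(-3563) - 3313/L((-1 - 4)*2) = -876/(-3563) - 3313*(-1/(8*(-1 - 4))) = -876*(-1/3563) - 3313/((-(-20)*2)) = 876/3563 - 3313/((-4*(-10))) = 876/3563 - 3313/40 = -11769179/142520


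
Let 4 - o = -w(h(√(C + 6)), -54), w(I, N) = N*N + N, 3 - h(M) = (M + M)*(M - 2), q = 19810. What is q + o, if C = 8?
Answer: 22676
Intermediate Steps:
h(M) = 3 - 2*M*(-2 + M) (h(M) = 3 - (M + M)*(M - 2) = 3 - 2*M*(-2 + M))
w(I, N) = N + N² (w(I, N) = N² + N = N + N²)
o = 2866 (o = 4 - (-1)*(-54*(1 - 54)) = 4 - (-1)*(-54*(-53)) = 4 - (-1)*2862 = 4 - 1*(-2862) = 4 + 2862 = 2866)
q + o = 19810 + 2866 = 22676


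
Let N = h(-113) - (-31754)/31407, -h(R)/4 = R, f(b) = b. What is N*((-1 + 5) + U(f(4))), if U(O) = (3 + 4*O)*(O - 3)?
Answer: 327237514/31407 ≈ 10419.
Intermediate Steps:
h(R) = -4*R
U(O) = (-3 + O)*(3 + 4*O) (U(O) = (3 + 4*O)*(-3 + O) = (-3 + O)*(3 + 4*O))
N = 14227718/31407 (N = -4*(-113) - (-31754)/31407 = 452 - (-31754)/31407 = 452 - 1*(-31754/31407) = 452 + 31754/31407 = 14227718/31407 ≈ 453.01)
N*((-1 + 5) + U(f(4))) = 14227718*((-1 + 5) + (-9 - 9*4 + 4*4²))/31407 = 14227718*(4 + (-9 - 36 + 4*16))/31407 = 14227718*(4 + (-9 - 36 + 64))/31407 = 14227718*(4 + 19)/31407 = (14227718/31407)*23 = 327237514/31407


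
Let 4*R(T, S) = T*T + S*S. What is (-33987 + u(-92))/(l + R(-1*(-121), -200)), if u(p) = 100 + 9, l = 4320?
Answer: -135512/71921 ≈ -1.8842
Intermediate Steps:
u(p) = 109
R(T, S) = S**2/4 + T**2/4 (R(T, S) = (T*T + S*S)/4 = (T**2 + S**2)/4 = (S**2 + T**2)/4 = S**2/4 + T**2/4)
(-33987 + u(-92))/(l + R(-1*(-121), -200)) = (-33987 + 109)/(4320 + ((1/4)*(-200)**2 + (-1*(-121))**2/4)) = -33878/(4320 + ((1/4)*40000 + (1/4)*121**2)) = -33878/(4320 + (10000 + (1/4)*14641)) = -33878/(4320 + (10000 + 14641/4)) = -33878/(4320 + 54641/4) = -33878/71921/4 = -33878*4/71921 = -135512/71921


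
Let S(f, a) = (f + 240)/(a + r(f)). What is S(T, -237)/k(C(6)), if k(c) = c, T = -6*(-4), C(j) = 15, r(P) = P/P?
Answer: -22/295 ≈ -0.074576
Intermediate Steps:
r(P) = 1
T = 24
S(f, a) = (240 + f)/(1 + a) (S(f, a) = (f + 240)/(a + 1) = (240 + f)/(1 + a))
S(T, -237)/k(C(6)) = ((240 + 24)/(1 - 237))/15 = (264/(-236))*(1/15) = -1/236*264*(1/15) = -66/59*1/15 = -22/295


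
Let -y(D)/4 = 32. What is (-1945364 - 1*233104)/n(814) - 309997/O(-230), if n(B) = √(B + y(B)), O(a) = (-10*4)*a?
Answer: -309997/9200 - 1089234*√14/49 ≈ -83208.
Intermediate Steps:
y(D) = -128 (y(D) = -4*32 = -128)
O(a) = -40*a
n(B) = √(-128 + B) (n(B) = √(B - 128) = √(-128 + B))
(-1945364 - 1*233104)/n(814) - 309997/O(-230) = (-1945364 - 1*233104)/(√(-128 + 814)) - 309997/((-40*(-230))) = (-1945364 - 233104)/(√686) - 309997/9200 = -2178468*√14/98 - 309997*1/9200 = -1089234*√14/49 - 309997/9200 = -309997/9200 - 1089234*√14/49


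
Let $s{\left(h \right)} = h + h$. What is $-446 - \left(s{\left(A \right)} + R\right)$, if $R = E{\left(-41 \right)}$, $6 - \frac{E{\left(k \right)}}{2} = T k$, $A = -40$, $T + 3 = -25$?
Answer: $1918$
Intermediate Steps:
$T = -28$ ($T = -3 - 25 = -28$)
$E{\left(k \right)} = 12 + 56 k$ ($E{\left(k \right)} = 12 - 2 \left(- 28 k\right) = 12 + 56 k$)
$s{\left(h \right)} = 2 h$
$R = -2284$ ($R = 12 + 56 \left(-41\right) = 12 - 2296 = -2284$)
$-446 - \left(s{\left(A \right)} + R\right) = -446 - \left(2 \left(-40\right) - 2284\right) = -446 - \left(-80 - 2284\right) = -446 - -2364 = -446 + 2364 = 1918$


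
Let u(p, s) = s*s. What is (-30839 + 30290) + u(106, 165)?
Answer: 26676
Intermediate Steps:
u(p, s) = s**2
(-30839 + 30290) + u(106, 165) = (-30839 + 30290) + 165**2 = -549 + 27225 = 26676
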